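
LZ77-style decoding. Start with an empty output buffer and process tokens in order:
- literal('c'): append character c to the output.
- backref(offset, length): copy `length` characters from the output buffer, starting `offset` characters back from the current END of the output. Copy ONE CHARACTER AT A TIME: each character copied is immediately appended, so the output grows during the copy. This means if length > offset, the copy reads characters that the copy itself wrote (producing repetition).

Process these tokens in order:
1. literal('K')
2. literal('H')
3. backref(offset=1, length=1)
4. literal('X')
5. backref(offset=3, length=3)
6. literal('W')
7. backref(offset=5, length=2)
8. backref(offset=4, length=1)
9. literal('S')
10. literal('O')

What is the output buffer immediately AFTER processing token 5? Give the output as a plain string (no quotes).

Answer: KHHXHHX

Derivation:
Token 1: literal('K'). Output: "K"
Token 2: literal('H'). Output: "KH"
Token 3: backref(off=1, len=1). Copied 'H' from pos 1. Output: "KHH"
Token 4: literal('X'). Output: "KHHX"
Token 5: backref(off=3, len=3). Copied 'HHX' from pos 1. Output: "KHHXHHX"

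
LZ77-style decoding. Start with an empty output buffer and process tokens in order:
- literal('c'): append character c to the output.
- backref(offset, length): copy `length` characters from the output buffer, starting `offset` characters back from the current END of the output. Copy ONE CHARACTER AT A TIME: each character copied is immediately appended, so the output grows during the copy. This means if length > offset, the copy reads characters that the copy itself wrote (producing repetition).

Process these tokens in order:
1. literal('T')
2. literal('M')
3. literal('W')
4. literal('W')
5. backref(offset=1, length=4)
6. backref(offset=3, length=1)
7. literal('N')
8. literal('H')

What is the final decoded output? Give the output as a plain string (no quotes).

Token 1: literal('T'). Output: "T"
Token 2: literal('M'). Output: "TM"
Token 3: literal('W'). Output: "TMW"
Token 4: literal('W'). Output: "TMWW"
Token 5: backref(off=1, len=4) (overlapping!). Copied 'WWWW' from pos 3. Output: "TMWWWWWW"
Token 6: backref(off=3, len=1). Copied 'W' from pos 5. Output: "TMWWWWWWW"
Token 7: literal('N'). Output: "TMWWWWWWWN"
Token 8: literal('H'). Output: "TMWWWWWWWNH"

Answer: TMWWWWWWWNH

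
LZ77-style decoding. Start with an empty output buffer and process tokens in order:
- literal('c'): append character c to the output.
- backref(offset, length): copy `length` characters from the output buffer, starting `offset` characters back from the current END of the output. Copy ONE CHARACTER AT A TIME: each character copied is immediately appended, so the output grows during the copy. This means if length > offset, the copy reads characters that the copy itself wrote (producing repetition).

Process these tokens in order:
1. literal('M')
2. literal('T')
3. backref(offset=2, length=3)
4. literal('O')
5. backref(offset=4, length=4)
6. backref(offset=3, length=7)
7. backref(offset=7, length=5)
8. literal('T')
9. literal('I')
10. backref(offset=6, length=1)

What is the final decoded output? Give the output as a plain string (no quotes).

Token 1: literal('M'). Output: "M"
Token 2: literal('T'). Output: "MT"
Token 3: backref(off=2, len=3) (overlapping!). Copied 'MTM' from pos 0. Output: "MTMTM"
Token 4: literal('O'). Output: "MTMTMO"
Token 5: backref(off=4, len=4). Copied 'MTMO' from pos 2. Output: "MTMTMOMTMO"
Token 6: backref(off=3, len=7) (overlapping!). Copied 'TMOTMOT' from pos 7. Output: "MTMTMOMTMOTMOTMOT"
Token 7: backref(off=7, len=5). Copied 'TMOTM' from pos 10. Output: "MTMTMOMTMOTMOTMOTTMOTM"
Token 8: literal('T'). Output: "MTMTMOMTMOTMOTMOTTMOTMT"
Token 9: literal('I'). Output: "MTMTMOMTMOTMOTMOTTMOTMTI"
Token 10: backref(off=6, len=1). Copied 'M' from pos 18. Output: "MTMTMOMTMOTMOTMOTTMOTMTIM"

Answer: MTMTMOMTMOTMOTMOTTMOTMTIM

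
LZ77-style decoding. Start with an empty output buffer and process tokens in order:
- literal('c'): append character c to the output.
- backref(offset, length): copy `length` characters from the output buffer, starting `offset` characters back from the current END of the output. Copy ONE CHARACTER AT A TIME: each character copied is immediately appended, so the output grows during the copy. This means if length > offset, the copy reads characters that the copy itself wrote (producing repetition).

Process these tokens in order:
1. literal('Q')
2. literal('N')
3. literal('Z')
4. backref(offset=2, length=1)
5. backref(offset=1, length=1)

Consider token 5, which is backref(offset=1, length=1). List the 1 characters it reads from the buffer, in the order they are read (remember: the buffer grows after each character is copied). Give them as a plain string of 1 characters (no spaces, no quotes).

Answer: N

Derivation:
Token 1: literal('Q'). Output: "Q"
Token 2: literal('N'). Output: "QN"
Token 3: literal('Z'). Output: "QNZ"
Token 4: backref(off=2, len=1). Copied 'N' from pos 1. Output: "QNZN"
Token 5: backref(off=1, len=1). Buffer before: "QNZN" (len 4)
  byte 1: read out[3]='N', append. Buffer now: "QNZNN"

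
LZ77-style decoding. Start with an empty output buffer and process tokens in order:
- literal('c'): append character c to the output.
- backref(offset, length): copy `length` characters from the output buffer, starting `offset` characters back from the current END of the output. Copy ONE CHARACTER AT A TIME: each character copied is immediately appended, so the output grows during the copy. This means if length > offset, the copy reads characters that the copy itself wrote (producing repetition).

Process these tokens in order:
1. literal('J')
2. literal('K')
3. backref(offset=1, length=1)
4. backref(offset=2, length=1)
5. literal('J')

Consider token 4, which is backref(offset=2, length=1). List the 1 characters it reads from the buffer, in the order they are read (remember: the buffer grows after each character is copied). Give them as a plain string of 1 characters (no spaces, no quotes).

Answer: K

Derivation:
Token 1: literal('J'). Output: "J"
Token 2: literal('K'). Output: "JK"
Token 3: backref(off=1, len=1). Copied 'K' from pos 1. Output: "JKK"
Token 4: backref(off=2, len=1). Buffer before: "JKK" (len 3)
  byte 1: read out[1]='K', append. Buffer now: "JKKK"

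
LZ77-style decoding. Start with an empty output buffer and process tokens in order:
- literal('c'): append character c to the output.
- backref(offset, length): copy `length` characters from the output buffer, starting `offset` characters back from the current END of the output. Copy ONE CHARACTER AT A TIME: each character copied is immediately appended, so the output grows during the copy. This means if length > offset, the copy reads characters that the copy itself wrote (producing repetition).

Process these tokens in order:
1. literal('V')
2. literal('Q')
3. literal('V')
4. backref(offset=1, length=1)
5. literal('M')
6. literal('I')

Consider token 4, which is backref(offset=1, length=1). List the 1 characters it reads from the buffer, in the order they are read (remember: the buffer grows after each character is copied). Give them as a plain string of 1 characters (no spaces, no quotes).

Answer: V

Derivation:
Token 1: literal('V'). Output: "V"
Token 2: literal('Q'). Output: "VQ"
Token 3: literal('V'). Output: "VQV"
Token 4: backref(off=1, len=1). Buffer before: "VQV" (len 3)
  byte 1: read out[2]='V', append. Buffer now: "VQVV"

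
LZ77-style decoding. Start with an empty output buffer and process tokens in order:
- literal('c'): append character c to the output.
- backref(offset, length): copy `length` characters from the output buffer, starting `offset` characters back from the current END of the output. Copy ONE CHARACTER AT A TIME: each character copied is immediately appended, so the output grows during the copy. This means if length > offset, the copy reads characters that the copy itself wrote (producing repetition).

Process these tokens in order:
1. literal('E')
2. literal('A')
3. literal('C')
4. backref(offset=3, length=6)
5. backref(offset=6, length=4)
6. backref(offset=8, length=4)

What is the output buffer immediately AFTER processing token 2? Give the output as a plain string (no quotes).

Answer: EA

Derivation:
Token 1: literal('E'). Output: "E"
Token 2: literal('A'). Output: "EA"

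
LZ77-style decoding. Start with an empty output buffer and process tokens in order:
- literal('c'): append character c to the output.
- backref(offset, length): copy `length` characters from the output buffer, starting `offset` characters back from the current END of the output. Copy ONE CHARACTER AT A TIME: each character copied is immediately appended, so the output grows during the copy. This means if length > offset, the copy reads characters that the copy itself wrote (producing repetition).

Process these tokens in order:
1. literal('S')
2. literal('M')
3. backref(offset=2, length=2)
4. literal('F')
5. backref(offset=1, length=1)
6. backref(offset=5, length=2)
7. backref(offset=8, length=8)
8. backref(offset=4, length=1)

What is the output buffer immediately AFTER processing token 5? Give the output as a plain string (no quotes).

Token 1: literal('S'). Output: "S"
Token 2: literal('M'). Output: "SM"
Token 3: backref(off=2, len=2). Copied 'SM' from pos 0. Output: "SMSM"
Token 4: literal('F'). Output: "SMSMF"
Token 5: backref(off=1, len=1). Copied 'F' from pos 4. Output: "SMSMFF"

Answer: SMSMFF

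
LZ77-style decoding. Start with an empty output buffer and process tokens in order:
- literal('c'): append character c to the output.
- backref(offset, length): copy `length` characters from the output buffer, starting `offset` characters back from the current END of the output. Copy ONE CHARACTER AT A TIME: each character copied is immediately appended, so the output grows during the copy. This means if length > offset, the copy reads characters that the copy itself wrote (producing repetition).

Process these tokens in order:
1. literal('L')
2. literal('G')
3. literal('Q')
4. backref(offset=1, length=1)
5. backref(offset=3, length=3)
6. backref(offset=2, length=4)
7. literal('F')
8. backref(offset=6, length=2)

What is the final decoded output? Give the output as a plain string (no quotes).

Answer: LGQQGQQQQQQFQQ

Derivation:
Token 1: literal('L'). Output: "L"
Token 2: literal('G'). Output: "LG"
Token 3: literal('Q'). Output: "LGQ"
Token 4: backref(off=1, len=1). Copied 'Q' from pos 2. Output: "LGQQ"
Token 5: backref(off=3, len=3). Copied 'GQQ' from pos 1. Output: "LGQQGQQ"
Token 6: backref(off=2, len=4) (overlapping!). Copied 'QQQQ' from pos 5. Output: "LGQQGQQQQQQ"
Token 7: literal('F'). Output: "LGQQGQQQQQQF"
Token 8: backref(off=6, len=2). Copied 'QQ' from pos 6. Output: "LGQQGQQQQQQFQQ"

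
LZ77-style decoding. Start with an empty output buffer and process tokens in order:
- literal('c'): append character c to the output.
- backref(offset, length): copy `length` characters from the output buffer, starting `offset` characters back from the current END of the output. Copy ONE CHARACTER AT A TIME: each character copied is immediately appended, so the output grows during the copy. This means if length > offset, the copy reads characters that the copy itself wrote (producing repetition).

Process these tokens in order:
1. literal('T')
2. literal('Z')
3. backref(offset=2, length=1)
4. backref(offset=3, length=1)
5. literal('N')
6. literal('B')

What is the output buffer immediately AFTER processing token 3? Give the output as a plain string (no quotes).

Token 1: literal('T'). Output: "T"
Token 2: literal('Z'). Output: "TZ"
Token 3: backref(off=2, len=1). Copied 'T' from pos 0. Output: "TZT"

Answer: TZT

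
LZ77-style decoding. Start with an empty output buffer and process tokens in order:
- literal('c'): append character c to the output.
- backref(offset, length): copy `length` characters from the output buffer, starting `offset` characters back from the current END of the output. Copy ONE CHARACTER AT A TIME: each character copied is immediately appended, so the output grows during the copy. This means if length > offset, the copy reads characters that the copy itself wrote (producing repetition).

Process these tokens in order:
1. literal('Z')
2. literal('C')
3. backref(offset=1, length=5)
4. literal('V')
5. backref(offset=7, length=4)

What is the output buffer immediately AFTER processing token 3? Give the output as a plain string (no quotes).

Token 1: literal('Z'). Output: "Z"
Token 2: literal('C'). Output: "ZC"
Token 3: backref(off=1, len=5) (overlapping!). Copied 'CCCCC' from pos 1. Output: "ZCCCCCC"

Answer: ZCCCCCC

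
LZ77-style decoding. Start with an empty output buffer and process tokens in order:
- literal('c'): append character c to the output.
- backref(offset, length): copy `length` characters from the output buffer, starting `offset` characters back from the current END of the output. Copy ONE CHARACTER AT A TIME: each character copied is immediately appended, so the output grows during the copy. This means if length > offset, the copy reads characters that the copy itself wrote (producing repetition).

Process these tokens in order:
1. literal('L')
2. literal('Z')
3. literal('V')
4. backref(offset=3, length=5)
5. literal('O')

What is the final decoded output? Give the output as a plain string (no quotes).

Answer: LZVLZVLZO

Derivation:
Token 1: literal('L'). Output: "L"
Token 2: literal('Z'). Output: "LZ"
Token 3: literal('V'). Output: "LZV"
Token 4: backref(off=3, len=5) (overlapping!). Copied 'LZVLZ' from pos 0. Output: "LZVLZVLZ"
Token 5: literal('O'). Output: "LZVLZVLZO"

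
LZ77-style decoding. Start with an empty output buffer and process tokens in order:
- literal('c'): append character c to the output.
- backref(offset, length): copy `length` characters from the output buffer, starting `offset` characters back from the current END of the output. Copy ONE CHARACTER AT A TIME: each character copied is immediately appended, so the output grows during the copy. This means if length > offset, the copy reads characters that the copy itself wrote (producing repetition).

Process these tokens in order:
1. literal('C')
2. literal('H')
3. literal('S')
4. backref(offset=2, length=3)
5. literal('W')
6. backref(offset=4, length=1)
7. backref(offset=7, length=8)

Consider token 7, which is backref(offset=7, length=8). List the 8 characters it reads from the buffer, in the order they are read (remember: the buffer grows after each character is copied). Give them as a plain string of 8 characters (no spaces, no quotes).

Token 1: literal('C'). Output: "C"
Token 2: literal('H'). Output: "CH"
Token 3: literal('S'). Output: "CHS"
Token 4: backref(off=2, len=3) (overlapping!). Copied 'HSH' from pos 1. Output: "CHSHSH"
Token 5: literal('W'). Output: "CHSHSHW"
Token 6: backref(off=4, len=1). Copied 'H' from pos 3. Output: "CHSHSHWH"
Token 7: backref(off=7, len=8). Buffer before: "CHSHSHWH" (len 8)
  byte 1: read out[1]='H', append. Buffer now: "CHSHSHWHH"
  byte 2: read out[2]='S', append. Buffer now: "CHSHSHWHHS"
  byte 3: read out[3]='H', append. Buffer now: "CHSHSHWHHSH"
  byte 4: read out[4]='S', append. Buffer now: "CHSHSHWHHSHS"
  byte 5: read out[5]='H', append. Buffer now: "CHSHSHWHHSHSH"
  byte 6: read out[6]='W', append. Buffer now: "CHSHSHWHHSHSHW"
  byte 7: read out[7]='H', append. Buffer now: "CHSHSHWHHSHSHWH"
  byte 8: read out[8]='H', append. Buffer now: "CHSHSHWHHSHSHWHH"

Answer: HSHSHWHH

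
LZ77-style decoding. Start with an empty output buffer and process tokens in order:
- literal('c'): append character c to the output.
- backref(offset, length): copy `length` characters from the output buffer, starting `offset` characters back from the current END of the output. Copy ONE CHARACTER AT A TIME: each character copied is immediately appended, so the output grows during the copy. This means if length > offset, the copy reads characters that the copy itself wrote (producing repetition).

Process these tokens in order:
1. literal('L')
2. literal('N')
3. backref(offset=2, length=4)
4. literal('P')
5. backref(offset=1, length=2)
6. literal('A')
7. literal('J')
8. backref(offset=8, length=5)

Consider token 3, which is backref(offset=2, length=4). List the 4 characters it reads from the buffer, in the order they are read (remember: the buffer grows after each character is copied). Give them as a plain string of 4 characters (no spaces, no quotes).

Token 1: literal('L'). Output: "L"
Token 2: literal('N'). Output: "LN"
Token 3: backref(off=2, len=4). Buffer before: "LN" (len 2)
  byte 1: read out[0]='L', append. Buffer now: "LNL"
  byte 2: read out[1]='N', append. Buffer now: "LNLN"
  byte 3: read out[2]='L', append. Buffer now: "LNLNL"
  byte 4: read out[3]='N', append. Buffer now: "LNLNLN"

Answer: LNLN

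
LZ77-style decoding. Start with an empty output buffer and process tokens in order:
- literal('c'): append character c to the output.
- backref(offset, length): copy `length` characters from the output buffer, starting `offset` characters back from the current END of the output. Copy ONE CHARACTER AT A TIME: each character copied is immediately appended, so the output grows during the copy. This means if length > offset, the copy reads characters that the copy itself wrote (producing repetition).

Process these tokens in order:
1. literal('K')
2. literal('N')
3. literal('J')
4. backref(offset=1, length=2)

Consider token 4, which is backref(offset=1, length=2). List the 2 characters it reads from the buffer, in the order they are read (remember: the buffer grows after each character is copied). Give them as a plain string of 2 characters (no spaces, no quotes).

Answer: JJ

Derivation:
Token 1: literal('K'). Output: "K"
Token 2: literal('N'). Output: "KN"
Token 3: literal('J'). Output: "KNJ"
Token 4: backref(off=1, len=2). Buffer before: "KNJ" (len 3)
  byte 1: read out[2]='J', append. Buffer now: "KNJJ"
  byte 2: read out[3]='J', append. Buffer now: "KNJJJ"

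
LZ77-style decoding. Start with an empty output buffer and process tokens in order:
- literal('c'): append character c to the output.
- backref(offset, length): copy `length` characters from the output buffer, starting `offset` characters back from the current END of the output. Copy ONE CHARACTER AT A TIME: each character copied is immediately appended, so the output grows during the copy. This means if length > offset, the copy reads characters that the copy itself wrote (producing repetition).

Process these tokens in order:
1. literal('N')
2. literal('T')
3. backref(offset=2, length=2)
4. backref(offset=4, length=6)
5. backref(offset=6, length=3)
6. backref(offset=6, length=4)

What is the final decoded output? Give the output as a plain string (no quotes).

Token 1: literal('N'). Output: "N"
Token 2: literal('T'). Output: "NT"
Token 3: backref(off=2, len=2). Copied 'NT' from pos 0. Output: "NTNT"
Token 4: backref(off=4, len=6) (overlapping!). Copied 'NTNTNT' from pos 0. Output: "NTNTNTNTNT"
Token 5: backref(off=6, len=3). Copied 'NTN' from pos 4. Output: "NTNTNTNTNTNTN"
Token 6: backref(off=6, len=4). Copied 'TNTN' from pos 7. Output: "NTNTNTNTNTNTNTNTN"

Answer: NTNTNTNTNTNTNTNTN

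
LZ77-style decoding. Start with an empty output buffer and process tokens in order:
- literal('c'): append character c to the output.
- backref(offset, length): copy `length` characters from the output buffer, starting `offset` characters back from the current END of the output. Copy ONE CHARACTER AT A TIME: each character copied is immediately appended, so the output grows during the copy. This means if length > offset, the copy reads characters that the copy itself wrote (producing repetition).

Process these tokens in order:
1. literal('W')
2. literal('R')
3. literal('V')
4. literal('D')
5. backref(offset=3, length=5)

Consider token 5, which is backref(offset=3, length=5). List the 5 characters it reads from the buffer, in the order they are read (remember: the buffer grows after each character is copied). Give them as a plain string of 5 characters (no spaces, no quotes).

Answer: RVDRV

Derivation:
Token 1: literal('W'). Output: "W"
Token 2: literal('R'). Output: "WR"
Token 3: literal('V'). Output: "WRV"
Token 4: literal('D'). Output: "WRVD"
Token 5: backref(off=3, len=5). Buffer before: "WRVD" (len 4)
  byte 1: read out[1]='R', append. Buffer now: "WRVDR"
  byte 2: read out[2]='V', append. Buffer now: "WRVDRV"
  byte 3: read out[3]='D', append. Buffer now: "WRVDRVD"
  byte 4: read out[4]='R', append. Buffer now: "WRVDRVDR"
  byte 5: read out[5]='V', append. Buffer now: "WRVDRVDRV"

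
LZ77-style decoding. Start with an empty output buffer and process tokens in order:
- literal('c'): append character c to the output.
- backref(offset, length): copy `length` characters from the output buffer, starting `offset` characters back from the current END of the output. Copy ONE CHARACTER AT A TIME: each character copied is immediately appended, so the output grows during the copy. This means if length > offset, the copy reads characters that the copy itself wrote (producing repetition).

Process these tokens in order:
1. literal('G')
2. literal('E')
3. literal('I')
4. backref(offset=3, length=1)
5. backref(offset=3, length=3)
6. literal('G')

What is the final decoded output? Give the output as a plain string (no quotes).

Answer: GEIGEIGG

Derivation:
Token 1: literal('G'). Output: "G"
Token 2: literal('E'). Output: "GE"
Token 3: literal('I'). Output: "GEI"
Token 4: backref(off=3, len=1). Copied 'G' from pos 0. Output: "GEIG"
Token 5: backref(off=3, len=3). Copied 'EIG' from pos 1. Output: "GEIGEIG"
Token 6: literal('G'). Output: "GEIGEIGG"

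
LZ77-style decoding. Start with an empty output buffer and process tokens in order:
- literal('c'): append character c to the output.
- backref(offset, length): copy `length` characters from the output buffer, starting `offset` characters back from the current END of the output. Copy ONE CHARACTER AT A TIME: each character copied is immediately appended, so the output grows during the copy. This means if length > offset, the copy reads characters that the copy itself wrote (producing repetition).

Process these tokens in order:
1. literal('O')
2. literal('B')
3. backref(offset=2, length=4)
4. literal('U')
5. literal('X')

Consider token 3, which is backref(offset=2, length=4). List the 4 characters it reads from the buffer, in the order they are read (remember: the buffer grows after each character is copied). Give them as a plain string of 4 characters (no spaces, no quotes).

Token 1: literal('O'). Output: "O"
Token 2: literal('B'). Output: "OB"
Token 3: backref(off=2, len=4). Buffer before: "OB" (len 2)
  byte 1: read out[0]='O', append. Buffer now: "OBO"
  byte 2: read out[1]='B', append. Buffer now: "OBOB"
  byte 3: read out[2]='O', append. Buffer now: "OBOBO"
  byte 4: read out[3]='B', append. Buffer now: "OBOBOB"

Answer: OBOB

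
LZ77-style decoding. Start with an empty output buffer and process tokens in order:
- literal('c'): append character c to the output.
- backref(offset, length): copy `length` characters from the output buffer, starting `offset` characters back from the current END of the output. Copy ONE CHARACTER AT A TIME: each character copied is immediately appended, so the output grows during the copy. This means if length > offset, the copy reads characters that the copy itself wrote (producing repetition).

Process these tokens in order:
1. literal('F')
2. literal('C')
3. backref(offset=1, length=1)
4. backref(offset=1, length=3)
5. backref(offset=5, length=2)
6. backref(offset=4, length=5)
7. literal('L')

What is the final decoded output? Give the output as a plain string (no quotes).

Answer: FCCCCCCCCCCCCL

Derivation:
Token 1: literal('F'). Output: "F"
Token 2: literal('C'). Output: "FC"
Token 3: backref(off=1, len=1). Copied 'C' from pos 1. Output: "FCC"
Token 4: backref(off=1, len=3) (overlapping!). Copied 'CCC' from pos 2. Output: "FCCCCC"
Token 5: backref(off=5, len=2). Copied 'CC' from pos 1. Output: "FCCCCCCC"
Token 6: backref(off=4, len=5) (overlapping!). Copied 'CCCCC' from pos 4. Output: "FCCCCCCCCCCCC"
Token 7: literal('L'). Output: "FCCCCCCCCCCCCL"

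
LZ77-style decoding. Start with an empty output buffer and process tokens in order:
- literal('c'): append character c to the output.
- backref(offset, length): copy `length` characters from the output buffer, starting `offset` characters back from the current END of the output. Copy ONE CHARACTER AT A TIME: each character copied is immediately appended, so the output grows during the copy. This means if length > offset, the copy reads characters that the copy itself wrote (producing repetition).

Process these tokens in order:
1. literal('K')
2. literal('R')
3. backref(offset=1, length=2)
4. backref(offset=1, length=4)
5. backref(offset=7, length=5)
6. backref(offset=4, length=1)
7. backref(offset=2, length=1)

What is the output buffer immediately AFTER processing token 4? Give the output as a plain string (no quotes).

Token 1: literal('K'). Output: "K"
Token 2: literal('R'). Output: "KR"
Token 3: backref(off=1, len=2) (overlapping!). Copied 'RR' from pos 1. Output: "KRRR"
Token 4: backref(off=1, len=4) (overlapping!). Copied 'RRRR' from pos 3. Output: "KRRRRRRR"

Answer: KRRRRRRR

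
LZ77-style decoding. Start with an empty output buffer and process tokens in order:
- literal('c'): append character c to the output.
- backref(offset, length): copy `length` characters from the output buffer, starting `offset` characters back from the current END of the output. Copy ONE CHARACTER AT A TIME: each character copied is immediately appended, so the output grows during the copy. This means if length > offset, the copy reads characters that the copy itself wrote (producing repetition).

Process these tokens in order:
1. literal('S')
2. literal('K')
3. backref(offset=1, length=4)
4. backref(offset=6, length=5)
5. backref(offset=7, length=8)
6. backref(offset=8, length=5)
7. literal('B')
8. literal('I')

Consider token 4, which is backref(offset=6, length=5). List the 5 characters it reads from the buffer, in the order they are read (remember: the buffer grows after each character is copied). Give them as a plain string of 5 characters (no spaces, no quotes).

Token 1: literal('S'). Output: "S"
Token 2: literal('K'). Output: "SK"
Token 3: backref(off=1, len=4) (overlapping!). Copied 'KKKK' from pos 1. Output: "SKKKKK"
Token 4: backref(off=6, len=5). Buffer before: "SKKKKK" (len 6)
  byte 1: read out[0]='S', append. Buffer now: "SKKKKKS"
  byte 2: read out[1]='K', append. Buffer now: "SKKKKKSK"
  byte 3: read out[2]='K', append. Buffer now: "SKKKKKSKK"
  byte 4: read out[3]='K', append. Buffer now: "SKKKKKSKKK"
  byte 5: read out[4]='K', append. Buffer now: "SKKKKKSKKKK"

Answer: SKKKK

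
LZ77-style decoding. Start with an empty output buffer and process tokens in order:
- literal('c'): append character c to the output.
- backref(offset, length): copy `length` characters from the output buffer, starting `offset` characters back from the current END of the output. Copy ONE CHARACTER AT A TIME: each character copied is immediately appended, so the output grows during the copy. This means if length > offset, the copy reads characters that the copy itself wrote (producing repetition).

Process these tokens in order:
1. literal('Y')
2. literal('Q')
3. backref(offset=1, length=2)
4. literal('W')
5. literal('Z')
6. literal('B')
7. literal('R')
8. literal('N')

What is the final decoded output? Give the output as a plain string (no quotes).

Answer: YQQQWZBRN

Derivation:
Token 1: literal('Y'). Output: "Y"
Token 2: literal('Q'). Output: "YQ"
Token 3: backref(off=1, len=2) (overlapping!). Copied 'QQ' from pos 1. Output: "YQQQ"
Token 4: literal('W'). Output: "YQQQW"
Token 5: literal('Z'). Output: "YQQQWZ"
Token 6: literal('B'). Output: "YQQQWZB"
Token 7: literal('R'). Output: "YQQQWZBR"
Token 8: literal('N'). Output: "YQQQWZBRN"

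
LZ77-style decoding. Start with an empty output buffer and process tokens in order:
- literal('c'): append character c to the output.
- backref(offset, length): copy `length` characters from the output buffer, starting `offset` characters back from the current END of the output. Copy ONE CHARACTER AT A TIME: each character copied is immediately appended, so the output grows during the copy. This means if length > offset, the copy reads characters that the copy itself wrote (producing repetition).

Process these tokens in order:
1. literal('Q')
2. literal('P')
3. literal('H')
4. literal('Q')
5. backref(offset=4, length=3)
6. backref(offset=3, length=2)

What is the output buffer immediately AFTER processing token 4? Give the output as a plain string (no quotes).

Token 1: literal('Q'). Output: "Q"
Token 2: literal('P'). Output: "QP"
Token 3: literal('H'). Output: "QPH"
Token 4: literal('Q'). Output: "QPHQ"

Answer: QPHQ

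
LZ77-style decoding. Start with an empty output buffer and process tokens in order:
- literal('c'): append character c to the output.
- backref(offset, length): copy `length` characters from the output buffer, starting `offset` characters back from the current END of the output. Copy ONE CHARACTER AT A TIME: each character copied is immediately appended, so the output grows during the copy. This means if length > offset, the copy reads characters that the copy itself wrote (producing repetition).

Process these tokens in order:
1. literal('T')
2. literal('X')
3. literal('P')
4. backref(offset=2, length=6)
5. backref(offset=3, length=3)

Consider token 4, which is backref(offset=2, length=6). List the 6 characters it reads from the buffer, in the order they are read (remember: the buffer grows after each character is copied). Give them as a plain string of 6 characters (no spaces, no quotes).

Answer: XPXPXP

Derivation:
Token 1: literal('T'). Output: "T"
Token 2: literal('X'). Output: "TX"
Token 3: literal('P'). Output: "TXP"
Token 4: backref(off=2, len=6). Buffer before: "TXP" (len 3)
  byte 1: read out[1]='X', append. Buffer now: "TXPX"
  byte 2: read out[2]='P', append. Buffer now: "TXPXP"
  byte 3: read out[3]='X', append. Buffer now: "TXPXPX"
  byte 4: read out[4]='P', append. Buffer now: "TXPXPXP"
  byte 5: read out[5]='X', append. Buffer now: "TXPXPXPX"
  byte 6: read out[6]='P', append. Buffer now: "TXPXPXPXP"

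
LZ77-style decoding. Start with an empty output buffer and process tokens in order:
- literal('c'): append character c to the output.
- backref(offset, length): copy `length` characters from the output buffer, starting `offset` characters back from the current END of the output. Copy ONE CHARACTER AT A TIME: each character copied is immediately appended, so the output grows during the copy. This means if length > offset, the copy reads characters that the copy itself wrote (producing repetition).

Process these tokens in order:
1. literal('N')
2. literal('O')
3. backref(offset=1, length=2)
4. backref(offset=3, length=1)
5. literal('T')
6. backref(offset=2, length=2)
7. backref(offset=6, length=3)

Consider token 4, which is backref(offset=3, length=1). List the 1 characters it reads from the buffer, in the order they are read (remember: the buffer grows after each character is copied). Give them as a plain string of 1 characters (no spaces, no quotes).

Token 1: literal('N'). Output: "N"
Token 2: literal('O'). Output: "NO"
Token 3: backref(off=1, len=2) (overlapping!). Copied 'OO' from pos 1. Output: "NOOO"
Token 4: backref(off=3, len=1). Buffer before: "NOOO" (len 4)
  byte 1: read out[1]='O', append. Buffer now: "NOOOO"

Answer: O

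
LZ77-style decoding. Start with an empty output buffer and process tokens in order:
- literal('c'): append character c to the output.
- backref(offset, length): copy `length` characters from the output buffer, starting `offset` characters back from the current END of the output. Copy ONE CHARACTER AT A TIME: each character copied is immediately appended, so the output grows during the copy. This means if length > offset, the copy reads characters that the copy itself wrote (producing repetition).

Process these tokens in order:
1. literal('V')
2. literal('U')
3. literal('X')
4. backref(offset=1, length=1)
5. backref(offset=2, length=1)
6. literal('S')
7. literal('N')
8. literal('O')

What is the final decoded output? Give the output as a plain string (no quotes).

Answer: VUXXXSNO

Derivation:
Token 1: literal('V'). Output: "V"
Token 2: literal('U'). Output: "VU"
Token 3: literal('X'). Output: "VUX"
Token 4: backref(off=1, len=1). Copied 'X' from pos 2. Output: "VUXX"
Token 5: backref(off=2, len=1). Copied 'X' from pos 2. Output: "VUXXX"
Token 6: literal('S'). Output: "VUXXXS"
Token 7: literal('N'). Output: "VUXXXSN"
Token 8: literal('O'). Output: "VUXXXSNO"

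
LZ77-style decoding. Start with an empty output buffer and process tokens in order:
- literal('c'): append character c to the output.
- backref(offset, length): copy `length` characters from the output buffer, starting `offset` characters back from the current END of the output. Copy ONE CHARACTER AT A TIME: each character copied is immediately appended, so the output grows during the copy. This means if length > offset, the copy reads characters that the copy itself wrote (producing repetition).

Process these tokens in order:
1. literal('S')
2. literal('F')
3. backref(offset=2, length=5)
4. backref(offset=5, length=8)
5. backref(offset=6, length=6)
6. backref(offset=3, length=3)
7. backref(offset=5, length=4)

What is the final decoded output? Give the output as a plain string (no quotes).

Answer: SFSFSFSSFSFSSFSSFSSFSSFSFSSF

Derivation:
Token 1: literal('S'). Output: "S"
Token 2: literal('F'). Output: "SF"
Token 3: backref(off=2, len=5) (overlapping!). Copied 'SFSFS' from pos 0. Output: "SFSFSFS"
Token 4: backref(off=5, len=8) (overlapping!). Copied 'SFSFSSFS' from pos 2. Output: "SFSFSFSSFSFSSFS"
Token 5: backref(off=6, len=6). Copied 'SFSSFS' from pos 9. Output: "SFSFSFSSFSFSSFSSFSSFS"
Token 6: backref(off=3, len=3). Copied 'SFS' from pos 18. Output: "SFSFSFSSFSFSSFSSFSSFSSFS"
Token 7: backref(off=5, len=4). Copied 'FSSF' from pos 19. Output: "SFSFSFSSFSFSSFSSFSSFSSFSFSSF"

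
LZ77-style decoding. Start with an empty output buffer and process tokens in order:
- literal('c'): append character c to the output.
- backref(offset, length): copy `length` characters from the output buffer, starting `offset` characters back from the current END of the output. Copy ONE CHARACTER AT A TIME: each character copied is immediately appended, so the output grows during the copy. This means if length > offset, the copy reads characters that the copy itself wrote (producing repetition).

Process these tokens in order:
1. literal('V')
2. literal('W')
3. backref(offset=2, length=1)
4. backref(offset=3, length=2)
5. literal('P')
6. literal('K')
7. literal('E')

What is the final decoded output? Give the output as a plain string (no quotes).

Token 1: literal('V'). Output: "V"
Token 2: literal('W'). Output: "VW"
Token 3: backref(off=2, len=1). Copied 'V' from pos 0. Output: "VWV"
Token 4: backref(off=3, len=2). Copied 'VW' from pos 0. Output: "VWVVW"
Token 5: literal('P'). Output: "VWVVWP"
Token 6: literal('K'). Output: "VWVVWPK"
Token 7: literal('E'). Output: "VWVVWPKE"

Answer: VWVVWPKE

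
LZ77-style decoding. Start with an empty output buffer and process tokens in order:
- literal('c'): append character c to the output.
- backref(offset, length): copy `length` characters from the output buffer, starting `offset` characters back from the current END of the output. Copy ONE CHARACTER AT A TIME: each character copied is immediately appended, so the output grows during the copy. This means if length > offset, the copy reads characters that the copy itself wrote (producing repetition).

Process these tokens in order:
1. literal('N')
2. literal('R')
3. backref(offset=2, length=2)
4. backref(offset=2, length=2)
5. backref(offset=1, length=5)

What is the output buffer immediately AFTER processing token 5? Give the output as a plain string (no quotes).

Token 1: literal('N'). Output: "N"
Token 2: literal('R'). Output: "NR"
Token 3: backref(off=2, len=2). Copied 'NR' from pos 0. Output: "NRNR"
Token 4: backref(off=2, len=2). Copied 'NR' from pos 2. Output: "NRNRNR"
Token 5: backref(off=1, len=5) (overlapping!). Copied 'RRRRR' from pos 5. Output: "NRNRNRRRRRR"

Answer: NRNRNRRRRRR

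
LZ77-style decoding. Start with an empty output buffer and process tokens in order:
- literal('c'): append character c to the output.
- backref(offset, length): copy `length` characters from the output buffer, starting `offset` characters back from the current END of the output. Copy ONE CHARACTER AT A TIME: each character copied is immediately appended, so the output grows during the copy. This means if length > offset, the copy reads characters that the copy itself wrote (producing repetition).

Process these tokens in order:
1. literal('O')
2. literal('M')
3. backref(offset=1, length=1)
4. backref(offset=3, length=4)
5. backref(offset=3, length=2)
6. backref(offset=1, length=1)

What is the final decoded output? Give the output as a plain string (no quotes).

Token 1: literal('O'). Output: "O"
Token 2: literal('M'). Output: "OM"
Token 3: backref(off=1, len=1). Copied 'M' from pos 1. Output: "OMM"
Token 4: backref(off=3, len=4) (overlapping!). Copied 'OMMO' from pos 0. Output: "OMMOMMO"
Token 5: backref(off=3, len=2). Copied 'MM' from pos 4. Output: "OMMOMMOMM"
Token 6: backref(off=1, len=1). Copied 'M' from pos 8. Output: "OMMOMMOMMM"

Answer: OMMOMMOMMM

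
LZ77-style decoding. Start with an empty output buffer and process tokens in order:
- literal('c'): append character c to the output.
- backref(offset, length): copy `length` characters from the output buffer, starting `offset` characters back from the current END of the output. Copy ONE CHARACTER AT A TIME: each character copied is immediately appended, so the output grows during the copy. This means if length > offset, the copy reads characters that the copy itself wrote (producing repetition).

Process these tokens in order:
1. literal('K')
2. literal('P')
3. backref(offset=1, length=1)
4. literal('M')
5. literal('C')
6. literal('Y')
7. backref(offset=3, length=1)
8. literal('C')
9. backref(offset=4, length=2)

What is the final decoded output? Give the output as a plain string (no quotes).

Token 1: literal('K'). Output: "K"
Token 2: literal('P'). Output: "KP"
Token 3: backref(off=1, len=1). Copied 'P' from pos 1. Output: "KPP"
Token 4: literal('M'). Output: "KPPM"
Token 5: literal('C'). Output: "KPPMC"
Token 6: literal('Y'). Output: "KPPMCY"
Token 7: backref(off=3, len=1). Copied 'M' from pos 3. Output: "KPPMCYM"
Token 8: literal('C'). Output: "KPPMCYMC"
Token 9: backref(off=4, len=2). Copied 'CY' from pos 4. Output: "KPPMCYMCCY"

Answer: KPPMCYMCCY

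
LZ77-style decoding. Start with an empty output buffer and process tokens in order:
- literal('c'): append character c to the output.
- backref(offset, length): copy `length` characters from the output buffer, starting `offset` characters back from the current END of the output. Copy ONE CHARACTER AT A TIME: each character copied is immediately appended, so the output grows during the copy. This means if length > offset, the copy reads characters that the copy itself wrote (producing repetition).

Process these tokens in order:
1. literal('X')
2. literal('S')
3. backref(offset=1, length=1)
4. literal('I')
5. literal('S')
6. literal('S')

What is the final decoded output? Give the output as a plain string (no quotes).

Answer: XSSISS

Derivation:
Token 1: literal('X'). Output: "X"
Token 2: literal('S'). Output: "XS"
Token 3: backref(off=1, len=1). Copied 'S' from pos 1. Output: "XSS"
Token 4: literal('I'). Output: "XSSI"
Token 5: literal('S'). Output: "XSSIS"
Token 6: literal('S'). Output: "XSSISS"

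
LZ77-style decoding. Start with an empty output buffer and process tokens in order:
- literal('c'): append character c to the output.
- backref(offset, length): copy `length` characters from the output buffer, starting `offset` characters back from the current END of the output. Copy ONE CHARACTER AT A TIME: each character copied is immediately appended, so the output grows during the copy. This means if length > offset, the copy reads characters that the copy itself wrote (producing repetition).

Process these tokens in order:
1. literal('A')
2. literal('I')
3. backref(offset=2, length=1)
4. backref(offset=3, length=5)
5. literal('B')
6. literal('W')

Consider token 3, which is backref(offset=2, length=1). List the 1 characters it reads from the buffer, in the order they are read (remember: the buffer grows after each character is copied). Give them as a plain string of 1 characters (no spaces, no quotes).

Answer: A

Derivation:
Token 1: literal('A'). Output: "A"
Token 2: literal('I'). Output: "AI"
Token 3: backref(off=2, len=1). Buffer before: "AI" (len 2)
  byte 1: read out[0]='A', append. Buffer now: "AIA"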